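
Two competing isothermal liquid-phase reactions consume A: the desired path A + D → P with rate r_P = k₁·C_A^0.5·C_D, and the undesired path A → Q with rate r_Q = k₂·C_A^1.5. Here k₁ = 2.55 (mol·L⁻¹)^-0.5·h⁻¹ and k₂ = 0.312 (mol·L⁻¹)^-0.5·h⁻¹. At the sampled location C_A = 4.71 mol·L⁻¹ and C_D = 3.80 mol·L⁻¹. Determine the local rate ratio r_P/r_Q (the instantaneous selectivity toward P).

6.59

S_{P/Q} = r_P/r_Q = (k₁·C_A^0.5·C_D)/(k₂·C_A^1.5) = (k₁/k₂)·C_A⁻¹·C_D.
= (2.55×4.710^0.5×3.800) / (0.312×4.710^1.5) = 21.03/3.189 = 6.59.
The undesired path is higher order in A, so low C_A (CSTR or dilute feed) favours P.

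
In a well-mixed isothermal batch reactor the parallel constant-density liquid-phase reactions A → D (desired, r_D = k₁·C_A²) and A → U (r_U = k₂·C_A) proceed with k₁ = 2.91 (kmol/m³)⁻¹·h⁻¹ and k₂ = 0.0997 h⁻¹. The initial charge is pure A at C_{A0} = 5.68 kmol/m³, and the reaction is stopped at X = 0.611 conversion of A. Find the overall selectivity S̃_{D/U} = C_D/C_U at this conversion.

107

C_A = C_{A0}(1−X) = 2.210 kmol/m³.
Along a PFR/batch, dC_U/dC_A = −r_U/(r_D+r_U) = −k₂/(k₂+k₁·C_A).
Integrating from C_{A0} to C_A: C_U = (0.0997/2.91)·ln[(0.0997+2.91·5.68)/(0.0997+2.91·2.21)] = 0.03426·ln(16.63/6.529) = 0.03203 kmol/m³.
Then C_D = (C_{A0}−C_A) − C_U = 3.470 − 0.03203 = 3.438 kmol/m³.
S̃_{D/U} = C_D/C_U = 3.438/0.03203 = 107.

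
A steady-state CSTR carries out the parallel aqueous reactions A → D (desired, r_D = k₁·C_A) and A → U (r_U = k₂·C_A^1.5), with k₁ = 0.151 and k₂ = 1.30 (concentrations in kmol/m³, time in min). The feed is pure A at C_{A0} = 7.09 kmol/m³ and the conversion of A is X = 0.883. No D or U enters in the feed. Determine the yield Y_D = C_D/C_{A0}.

0.0999

Exit C_A = C_{A0}(1−X) = 7.09×0.117 = 0.8295 kmol/m³.
Rates in a CSTR are evaluated at the outlet concentration: r_D = 0.151×0.8295 = 0.1253, r_U = 1.30×0.8295^1.5 = 0.9822.
Fraction of consumed A going to D: r_D/(r_D+r_U) = 0.1131.
C_D = 0.1131·C_{A0}·X = 0.1131×7.09×0.883 = 0.708 kmol/m³; Y_D = C_D/C_{A0} = 0.0999.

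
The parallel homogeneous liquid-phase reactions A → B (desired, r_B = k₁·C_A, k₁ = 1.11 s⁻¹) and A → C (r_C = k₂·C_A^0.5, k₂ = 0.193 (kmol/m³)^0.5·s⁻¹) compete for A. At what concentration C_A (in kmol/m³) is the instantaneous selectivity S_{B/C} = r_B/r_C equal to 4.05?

0.496 kmol/m³

S_{B/C} = (k₁/k₂)·C_A^0.5 ⇒ C_A = (S·k₂/k₁)^(2).
= (4.05×0.193/1.11)^(2) = (0.7042)^(2) = 0.496 kmol/m³.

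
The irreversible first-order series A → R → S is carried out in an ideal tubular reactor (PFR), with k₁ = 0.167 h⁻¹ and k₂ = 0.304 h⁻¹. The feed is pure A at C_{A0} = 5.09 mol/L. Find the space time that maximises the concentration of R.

4.37 h

For first-order series the maximum of C_R occurs at τ_opt = ln(k₂/k₁)/(k₂−k₁).
= ln(0.304/0.167)/(0.304−0.167) = ln(1.820)/0.1370 = 0.5990/0.1370 = 4.37 h.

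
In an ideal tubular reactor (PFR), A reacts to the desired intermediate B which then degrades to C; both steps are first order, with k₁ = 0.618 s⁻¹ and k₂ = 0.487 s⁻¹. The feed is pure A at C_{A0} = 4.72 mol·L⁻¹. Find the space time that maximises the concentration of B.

The intermediate peaks when r₁ = r₂, i.e. k₁e^(−k₁τ) = k₂e^(−k₂τ), giving τ_opt = ln(k₂/k₁)/(k₂−k₁).
= ln(0.487/0.618)/(0.487−0.618) = ln(0.7880)/-0.1310 = -0.2382/-0.1310 = 1.82 s.

1.82 s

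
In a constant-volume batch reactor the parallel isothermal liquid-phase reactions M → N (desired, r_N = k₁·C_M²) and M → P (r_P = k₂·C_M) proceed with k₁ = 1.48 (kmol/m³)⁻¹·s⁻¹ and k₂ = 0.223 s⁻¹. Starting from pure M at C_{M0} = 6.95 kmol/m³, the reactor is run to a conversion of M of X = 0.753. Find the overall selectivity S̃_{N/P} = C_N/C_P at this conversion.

25.0

C_M = C_{M0}(1−X) = 1.717 kmol/m³.
Along a PFR/batch, dC_P/dC_M = −r_P/(r_N+r_P) = −k₂/(k₂+k₁·C_M).
Integrating from C_{M0} to C_M: C_P = (0.223/1.48)·ln[(0.223+1.48·6.95)/(0.223+1.48·1.72)] = 0.1507·ln(10.51/2.764) = 0.2013 kmol/m³.
Then C_N = (C_{M0}−C_M) − C_P = 5.233 − 0.2013 = 5.032 kmol/m³.
S̃_{N/P} = C_N/C_P = 5.032/0.2013 = 25.0.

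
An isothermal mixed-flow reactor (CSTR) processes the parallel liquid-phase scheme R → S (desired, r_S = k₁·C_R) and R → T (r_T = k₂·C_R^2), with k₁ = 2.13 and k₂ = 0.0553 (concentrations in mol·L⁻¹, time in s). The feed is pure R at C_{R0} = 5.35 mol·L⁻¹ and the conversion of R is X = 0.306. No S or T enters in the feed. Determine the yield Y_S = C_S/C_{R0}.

0.279

Exit C_R = C_{R0}(1−X) = 5.35×0.694 = 3.713 mol·L⁻¹.
In a CSTR the entire volume is at exit conditions, so r_S = 2.13×3.713 = 7.908 and r_T = 0.0553×3.713^2 = 0.7623.
Fraction of consumed R going to S: r_S/(r_S+r_T) = 0.9121.
C_S = 0.9121·C_{R0}·X = 0.9121×5.35×0.306 = 1.49 mol·L⁻¹; Y_S = C_S/C_{R0} = 0.279.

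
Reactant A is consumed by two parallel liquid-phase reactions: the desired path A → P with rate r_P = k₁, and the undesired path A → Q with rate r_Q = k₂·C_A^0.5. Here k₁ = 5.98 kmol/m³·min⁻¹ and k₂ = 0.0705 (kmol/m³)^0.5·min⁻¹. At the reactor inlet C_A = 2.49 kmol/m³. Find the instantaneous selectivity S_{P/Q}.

S_{P/Q} = r_P/r_Q = (k₁)/(k₂·C_A^0.5) = (k₁/k₂)·C_A^-0.5.
= (5.98) / (0.0705×2.490^0.5) = 5.980/0.1112 = 53.8.
The undesired path is higher order in A, so low C_A (CSTR or dilute feed) favours P.

53.8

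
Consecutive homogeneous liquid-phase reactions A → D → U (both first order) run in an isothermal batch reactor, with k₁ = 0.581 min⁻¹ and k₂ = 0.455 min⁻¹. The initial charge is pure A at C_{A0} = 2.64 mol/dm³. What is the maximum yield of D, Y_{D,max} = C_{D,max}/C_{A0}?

For a first-order series the maximum intermediate yield is C_{D,max}/C_{A0} = (k₁/k₂)^[k₂/(k₂−k₁)].
= (0.581/0.455)^(0.455/(0.455−0.581)) = (1.277)^(-3.611) = 0.4136.

0.414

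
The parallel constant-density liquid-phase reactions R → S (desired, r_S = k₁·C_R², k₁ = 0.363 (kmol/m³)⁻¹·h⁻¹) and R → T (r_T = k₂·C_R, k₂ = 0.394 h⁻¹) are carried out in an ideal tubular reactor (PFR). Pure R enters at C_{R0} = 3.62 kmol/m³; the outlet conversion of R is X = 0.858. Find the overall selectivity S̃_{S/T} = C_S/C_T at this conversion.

C_R = C_{R0}(1−X) = 0.5140 kmol/m³.
Along a PFR/batch, dC_T/dC_R = −r_T/(r_S+r_T) = −k₂/(k₂+k₁·C_R).
Integrating from C_{R0} to C_R: C_T = (0.394/0.363)·ln[(0.394+0.363·3.62)/(0.394+0.363·0.514)] = 1.085·ln(1.708/0.5806) = 1.171 kmol/m³.
Then C_S = (C_{R0}−C_R) − C_T = 3.106 − 1.171 = 1.935 kmol/m³.
S̃_{S/T} = C_S/C_T = 1.935/1.171 = 1.65.

1.65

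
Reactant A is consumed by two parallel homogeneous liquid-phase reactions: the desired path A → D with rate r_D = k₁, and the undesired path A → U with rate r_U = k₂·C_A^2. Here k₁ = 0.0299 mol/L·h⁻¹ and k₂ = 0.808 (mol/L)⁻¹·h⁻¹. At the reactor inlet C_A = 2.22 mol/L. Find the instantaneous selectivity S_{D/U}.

S_{D/U} = r_D/r_U = (k₁)/(k₂·C_A^2) = (k₁/k₂)·C_A^-2.
= (0.0299) / (0.808×2.220^2) = 0.02990/3.982 = 0.00751.

0.00751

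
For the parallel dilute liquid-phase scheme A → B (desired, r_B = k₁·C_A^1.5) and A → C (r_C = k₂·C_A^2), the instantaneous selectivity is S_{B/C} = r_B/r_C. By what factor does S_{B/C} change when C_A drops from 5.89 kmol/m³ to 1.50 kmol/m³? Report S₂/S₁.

S_{B/C} = (k₁/k₂)·C_A^-0.5, so S₂/S₁ = (C_{A,2}/C_{A,1})^-0.5.
= (1.50/5.89)^(-0.5) = (0.2547)^(-0.5) = 1.98.

1.98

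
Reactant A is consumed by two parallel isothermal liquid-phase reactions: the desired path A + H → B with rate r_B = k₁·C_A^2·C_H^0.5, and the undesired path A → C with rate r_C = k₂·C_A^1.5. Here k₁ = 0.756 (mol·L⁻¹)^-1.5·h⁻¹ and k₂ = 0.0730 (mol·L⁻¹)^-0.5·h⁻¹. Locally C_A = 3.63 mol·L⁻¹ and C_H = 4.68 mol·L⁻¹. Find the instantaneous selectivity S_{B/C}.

S_{B/C} = r_B/r_C = (k₁·C_A^2·C_H^0.5)/(k₂·C_A^1.5) = (k₁/k₂)·C_A^0.5·C_H^0.5.
= (0.756×3.630^2×4.680^0.5) / (0.0730×3.630^1.5) = 21.55/0.5049 = 42.7.
Since the desired path is higher order in A, keeping C_A high (PFR or concentrated feed) favours B.

42.7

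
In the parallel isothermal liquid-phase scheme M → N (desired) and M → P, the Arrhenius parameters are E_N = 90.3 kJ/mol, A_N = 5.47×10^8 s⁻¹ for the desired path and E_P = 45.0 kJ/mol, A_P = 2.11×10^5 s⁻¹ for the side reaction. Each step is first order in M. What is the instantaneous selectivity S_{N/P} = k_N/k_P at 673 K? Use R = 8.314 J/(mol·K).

0.790

k_N/k_P = (A_N/A_P)·exp[−(E_N−E_P)/(RT)] = (A_N/A_P)·exp[(E_P−E_N)/(RT)].
(E_P−E_N)/(RT) = (45.0−90.3)×10³/(8.314×673) = -45300/5595 = -8.096.
k_N/k_P = (5.47×10^8/2.11×10^5)·exp(-8.096) = 2592 × 3.047×10^-4 = 0.790.
Since E_N > E_P, raising the temperature improves selectivity toward N.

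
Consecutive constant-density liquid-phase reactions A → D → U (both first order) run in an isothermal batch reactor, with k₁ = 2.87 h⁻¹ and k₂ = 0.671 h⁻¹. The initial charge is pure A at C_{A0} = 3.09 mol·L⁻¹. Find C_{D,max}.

Evaluating C_D at t_opt = ln(k₂/k₁)/(k₂−k₁) gives C_{D,max}/C_{A0} = (k₁/k₂)^[k₂/(k₂−k₁)].
= (2.87/0.671)^(0.671/(0.671−2.87)) = (4.277)^(-0.3051) = 0.6418.
C_{D,max} = 0.6418×3.09 = 1.98 mol·L⁻¹.

1.98 mol·L⁻¹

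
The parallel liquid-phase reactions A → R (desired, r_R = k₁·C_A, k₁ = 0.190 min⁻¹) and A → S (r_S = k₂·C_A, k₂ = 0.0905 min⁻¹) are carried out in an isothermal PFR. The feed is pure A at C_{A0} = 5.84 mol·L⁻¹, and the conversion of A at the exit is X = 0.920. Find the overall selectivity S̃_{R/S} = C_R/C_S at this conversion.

2.10

C_A = C_{A0}(1−X) = 0.4672 mol·L⁻¹.
Both paths are first order in A, so the instantaneous fraction to R is constant: dC_R/d(−C_A) = k₁/(k₁+k₂) = 0.6774.
C_R = 0.6774·(C_{A0}−C_A) = 0.6774×5.373 = 3.64 mol·L⁻¹.
C_S = (C_{A0}−C_A)−C_R = 1.733 mol·L⁻¹; S̃_{R/S} = 3.639/1.733 = 2.10.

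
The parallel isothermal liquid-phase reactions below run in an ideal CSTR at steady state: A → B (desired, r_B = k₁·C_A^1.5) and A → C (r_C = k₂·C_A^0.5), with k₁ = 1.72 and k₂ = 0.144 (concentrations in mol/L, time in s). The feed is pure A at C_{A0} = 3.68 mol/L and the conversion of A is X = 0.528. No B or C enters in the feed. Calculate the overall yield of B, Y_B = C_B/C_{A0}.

0.504

Exit C_A = C_{A0}(1−X) = 3.68×0.472 = 1.737 mol/L.
In a CSTR the entire volume is at exit conditions, so r_B = 1.72×1.737^1.5 = 3.937 and r_C = 0.144×1.737^0.5 = 0.1898.
Fraction of consumed A going to B: r_B/(r_B+r_C) = 0.9540.
C_B = 0.9540·C_{A0}·X = 0.9540×3.68×0.528 = 1.85 mol/L; Y_B = C_B/C_{A0} = 0.504.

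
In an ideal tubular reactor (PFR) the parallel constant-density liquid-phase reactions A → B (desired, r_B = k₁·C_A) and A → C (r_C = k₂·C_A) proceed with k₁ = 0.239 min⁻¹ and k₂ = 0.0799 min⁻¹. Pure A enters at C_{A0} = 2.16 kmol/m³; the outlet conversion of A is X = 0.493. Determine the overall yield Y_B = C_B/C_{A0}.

0.369

C_A = C_{A0}(1−X) = 1.095 kmol/m³.
Both paths are first order in A, so the instantaneous fraction to B is constant: dC_B/d(−C_A) = k₁/(k₁+k₂) = 0.7495.
C_B = 0.7495·(C_{A0}−C_A) = 0.7495×1.065 = 0.798 kmol/m³.
Y_B = C_B/C_{A0} = 0.7981/2.16 = 0.369.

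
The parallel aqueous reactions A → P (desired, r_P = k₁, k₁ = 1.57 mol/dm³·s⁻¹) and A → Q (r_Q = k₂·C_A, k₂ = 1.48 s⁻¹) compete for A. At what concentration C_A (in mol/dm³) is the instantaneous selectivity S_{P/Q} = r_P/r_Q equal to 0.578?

S_{P/Q} = (k₁/k₂)·C_A⁻¹ ⇒ C_A = (S·k₂/k₁)^(-1).
= (0.578×1.48/1.57)^(-1) = (0.5449)^(-1) = 1.84 mol/dm³.

1.84 mol/dm³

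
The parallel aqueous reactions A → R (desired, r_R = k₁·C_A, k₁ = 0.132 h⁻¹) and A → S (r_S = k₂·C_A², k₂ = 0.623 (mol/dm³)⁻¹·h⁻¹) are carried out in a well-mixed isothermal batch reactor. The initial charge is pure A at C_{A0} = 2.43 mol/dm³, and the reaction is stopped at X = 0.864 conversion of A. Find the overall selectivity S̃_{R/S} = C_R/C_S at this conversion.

0.190

C_A = C_{A0}(1−X) = 0.3305 mol/dm³.
Along a PFR/batch, dC_R/dC_A = −r_R/(r_R+r_S) = −k₁/(k₁+k₂·C_A).
Integrating from C_{A0} to C_A: C_R = (0.132/0.623)·ln[(0.132+0.623·2.43)/(0.132+0.623·0.330)] = 0.2119·ln(1.646/0.3379) = 0.3355 mol/dm³.
C_S = (C_{A0}−C_A)−C_R = 1.764 mol/dm³; S̃_{R/S} = 0.3355/1.764 = 0.190.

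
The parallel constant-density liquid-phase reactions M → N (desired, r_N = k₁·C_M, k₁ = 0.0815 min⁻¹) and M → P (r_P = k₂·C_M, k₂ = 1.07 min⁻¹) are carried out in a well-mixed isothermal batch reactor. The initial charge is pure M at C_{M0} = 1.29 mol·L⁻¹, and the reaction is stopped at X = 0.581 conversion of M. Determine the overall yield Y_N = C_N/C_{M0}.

C_M = C_{M0}(1−X) = 0.5405 mol·L⁻¹.
Both paths are first order in M, so the instantaneous fraction to N is constant: dC_N/d(−C_M) = k₁/(k₁+k₂) = 0.07078.
C_N = 0.07078·(C_{M0}−C_M) = 0.07078×0.7495 = 0.0530 mol·L⁻¹.
Y_N = C_N/C_{M0} = 0.05305/1.29 = 0.0411.

0.0411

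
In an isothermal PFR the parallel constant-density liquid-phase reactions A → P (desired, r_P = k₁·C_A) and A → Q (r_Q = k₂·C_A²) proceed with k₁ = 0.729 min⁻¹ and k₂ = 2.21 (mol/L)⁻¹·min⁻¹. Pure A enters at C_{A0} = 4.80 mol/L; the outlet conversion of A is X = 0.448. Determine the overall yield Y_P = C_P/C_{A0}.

0.0373

C_A = C_{A0}(1−X) = 2.650 mol/L.
Along a PFR/batch, dC_P/dC_A = −r_P/(r_P+r_Q) = −k₁/(k₁+k₂·C_A).
Integrating from C_{A0} to C_A: C_P = (0.729/2.21)·ln[(0.729+2.21·4.80)/(0.729+2.21·2.65)] = 0.3299·ln(11.34/6.585) = 0.1792 mol/L.
Y_P = C_P/C_{A0} = 0.1792/4.80 = 0.0373.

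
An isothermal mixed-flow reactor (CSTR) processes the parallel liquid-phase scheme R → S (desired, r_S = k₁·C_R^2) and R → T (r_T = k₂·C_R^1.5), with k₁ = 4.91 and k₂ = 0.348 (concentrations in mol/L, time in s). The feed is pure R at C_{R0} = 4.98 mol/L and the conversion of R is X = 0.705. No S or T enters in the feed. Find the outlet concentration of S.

Exit C_R = C_{R0}(1−X) = 4.98×0.295 = 1.469 mol/L.
In a CSTR the entire volume is at exit conditions, so r_S = 4.91×1.469^2 = 10.60 and r_T = 0.348×1.469^1.5 = 0.6197.
Fraction of consumed R going to S: r_S/(r_S+r_T) = 0.9448.
C_S = 0.9448·C_{R0}·X = 0.9448×4.98×0.705 = 3.32 mol/L.

3.32 mol/L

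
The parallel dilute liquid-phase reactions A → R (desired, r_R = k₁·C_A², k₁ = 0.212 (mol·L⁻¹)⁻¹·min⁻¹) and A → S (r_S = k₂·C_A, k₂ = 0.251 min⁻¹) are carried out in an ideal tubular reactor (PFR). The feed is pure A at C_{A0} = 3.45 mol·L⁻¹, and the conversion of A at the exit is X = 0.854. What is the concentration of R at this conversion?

1.75 mol·L⁻¹

C_A = C_{A0}(1−X) = 0.5037 mol·L⁻¹.
Along a PFR/batch, dC_S/dC_A = −r_S/(r_R+r_S) = −k₂/(k₂+k₁·C_A).
Integrating from C_{A0} to C_A: C_S = (0.251/0.212)·ln[(0.251+0.212·3.45)/(0.251+0.212·0.504)] = 1.184·ln(0.9824/0.3578) = 1.196 mol·L⁻¹.
Then C_R = (C_{A0}−C_A) − C_S = 2.946 − 1.196 = 1.750 mol·L⁻¹.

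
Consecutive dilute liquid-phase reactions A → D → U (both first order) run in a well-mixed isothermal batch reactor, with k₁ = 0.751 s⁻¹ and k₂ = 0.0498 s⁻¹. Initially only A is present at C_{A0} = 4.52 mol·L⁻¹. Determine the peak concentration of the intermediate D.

3.73 mol·L⁻¹

At the optimum, C_{D,max}/C_{A0} = (k₁/k₂)^[k₂/(k₂−k₁)].
= (0.751/0.0498)^(0.0498/(0.0498−0.751)) = (15.08)^(-0.07102) = 0.8247.
C_{D,max} = 0.8247×4.52 = 3.73 mol·L⁻¹.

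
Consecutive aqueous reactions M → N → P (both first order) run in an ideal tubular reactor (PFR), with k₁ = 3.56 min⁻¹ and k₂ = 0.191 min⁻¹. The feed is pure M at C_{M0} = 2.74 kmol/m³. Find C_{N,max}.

2.32 kmol/m³

At the optimum, C_{N,max}/C_{M0} = (k₁/k₂)^[k₂/(k₂−k₁)].
= (3.56/0.191)^(0.191/(0.191−3.56)) = (18.64)^(-0.05669) = 0.8472.
C_{N,max} = 0.8472×2.74 = 2.32 kmol/m³.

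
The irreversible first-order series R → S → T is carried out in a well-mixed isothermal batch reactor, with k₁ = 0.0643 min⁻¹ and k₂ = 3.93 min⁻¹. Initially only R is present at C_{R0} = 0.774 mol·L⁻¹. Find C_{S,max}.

For a first-order series the maximum intermediate yield is C_{S,max}/C_{R0} = (k₁/k₂)^[k₂/(k₂−k₁)].
= (0.0643/3.93)^(3.93/(3.93−0.0643)) = (0.01636)^(1.017) = 0.01528.
C_{S,max} = 0.01528×0.774 = 0.0118 mol·L⁻¹.

0.0118 mol·L⁻¹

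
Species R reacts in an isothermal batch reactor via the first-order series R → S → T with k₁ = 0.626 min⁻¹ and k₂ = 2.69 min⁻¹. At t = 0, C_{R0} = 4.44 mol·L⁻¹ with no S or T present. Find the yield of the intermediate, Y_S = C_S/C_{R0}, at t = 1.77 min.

The intermediate concentration in a first-order A→B→C sequence is C_S = k₁C_{R0}(e^(−k₁t) − e^(−k₂t))/(k₂−k₁).
e^(−k₁t) = e^(−0.626×1.77) = e^(−1.108) = 0.3302; e^(−k₂t) = e^(−4.761) = 0.008554.
C_S = 0.626×4.44/(2.69−0.626) × (0.3302−0.008554) = 1.347×0.3217 = 0.4332 mol·L⁻¹.
Y_S = C_S/C_{R0} = 0.4332/4.44 = 0.0976.

0.0976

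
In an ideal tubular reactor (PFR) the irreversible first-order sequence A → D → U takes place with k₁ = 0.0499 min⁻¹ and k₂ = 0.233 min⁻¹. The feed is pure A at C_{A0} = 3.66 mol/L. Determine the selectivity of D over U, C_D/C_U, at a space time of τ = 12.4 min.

0.399

The intermediate concentration in a first-order A→B→C sequence is C_D = k₁C_{A0}(e^(−k₁τ) − e^(−k₂τ))/(k₂−k₁).
e^(−k₁τ) = e^(−0.0499×12.4) = e^(−0.6188) = 0.5386; e^(−k₂τ) = e^(−2.889) = 0.05562.
C_D = 0.0499×3.66/(0.233−0.0499) × (0.5386−0.05562) = 0.9975×0.4830 = 0.4818 mol/L.
C_A = C_{A0}e^(−k₁τ) = 1.971 mol/L, so C_U = C_{A0}−C_A−C_D = 1.207 mol/L; C_D/C_U = 0.399.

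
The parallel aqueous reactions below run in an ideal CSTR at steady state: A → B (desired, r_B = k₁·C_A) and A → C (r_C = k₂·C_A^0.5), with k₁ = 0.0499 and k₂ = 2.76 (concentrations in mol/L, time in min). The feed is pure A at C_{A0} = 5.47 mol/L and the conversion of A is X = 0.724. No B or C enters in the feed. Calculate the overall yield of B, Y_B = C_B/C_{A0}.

0.0157

Exit C_A = C_{A0}(1−X) = 5.47×0.276 = 1.510 mol/L.
Rates in a CSTR are evaluated at the outlet concentration: r_B = 0.0499×1.510 = 0.07534, r_C = 2.76×1.510^0.5 = 3.391.
Fraction of consumed A going to B: r_B/(r_B+r_C) = 0.02173.
C_B = 0.02173·C_{A0}·X = 0.02173×5.47×0.724 = 0.0861 mol/L; Y_B = C_B/C_{A0} = 0.0157.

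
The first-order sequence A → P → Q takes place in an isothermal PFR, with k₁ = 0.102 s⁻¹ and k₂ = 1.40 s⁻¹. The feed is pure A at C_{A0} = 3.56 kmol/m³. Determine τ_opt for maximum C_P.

For first-order series the maximum of C_P occurs at τ_opt = ln(k₂/k₁)/(k₂−k₁).
= ln(1.40/0.102)/(1.40−0.102) = ln(13.73)/1.298 = 2.619/1.298 = 2.02 s.

2.02 s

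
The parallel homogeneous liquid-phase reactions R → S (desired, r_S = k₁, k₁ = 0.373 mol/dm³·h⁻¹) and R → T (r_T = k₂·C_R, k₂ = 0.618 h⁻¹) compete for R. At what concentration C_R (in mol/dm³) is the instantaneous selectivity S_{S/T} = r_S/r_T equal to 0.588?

S_{S/T} = (k₁/k₂)·C_R⁻¹ ⇒ C_R = (S·k₂/k₁)^(-1).
= (0.588×0.618/0.373)^(-1) = (0.9742)^(-1) = 1.03 mol/dm³.

1.03 mol/dm³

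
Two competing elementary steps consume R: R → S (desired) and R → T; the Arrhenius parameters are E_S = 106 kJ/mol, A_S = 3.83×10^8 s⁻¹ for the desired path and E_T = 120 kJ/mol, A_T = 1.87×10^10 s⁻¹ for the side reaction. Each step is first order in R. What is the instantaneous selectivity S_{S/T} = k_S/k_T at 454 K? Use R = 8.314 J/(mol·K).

Since both paths have the same order in R, the concentration cancels and S_{S/T} = k_S/k_T = (A_S/A_T)·exp[(E_T−E_S)/(RT)].
(E_T−E_S)/(RT) = (120−106)×10³/(8.314×454) = 14000/3775 = 3.709.
k_S/k_T = (3.83×10^8/1.87×10^10)·exp(3.709) = 0.02048 × 40.81 = 0.836.

0.836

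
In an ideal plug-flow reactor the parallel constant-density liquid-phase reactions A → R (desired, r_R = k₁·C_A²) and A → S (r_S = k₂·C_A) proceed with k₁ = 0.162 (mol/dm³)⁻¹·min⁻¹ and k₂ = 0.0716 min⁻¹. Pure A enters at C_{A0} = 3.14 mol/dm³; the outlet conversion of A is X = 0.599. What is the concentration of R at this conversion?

1.55 mol/dm³

C_A = C_{A0}(1−X) = 1.259 mol/dm³.
Along a PFR/batch, dC_S/dC_A = −r_S/(r_R+r_S) = −k₂/(k₂+k₁·C_A).
Integrating from C_{A0} to C_A: C_S = (0.0716/0.162)·ln[(0.0716+0.162·3.14)/(0.0716+0.162·1.26)] = 0.4420·ln(0.5803/0.2756) = 0.3291 mol/dm³.
Then C_R = (C_{A0}−C_A) − C_S = 1.881 − 0.3291 = 1.552 mol/dm³.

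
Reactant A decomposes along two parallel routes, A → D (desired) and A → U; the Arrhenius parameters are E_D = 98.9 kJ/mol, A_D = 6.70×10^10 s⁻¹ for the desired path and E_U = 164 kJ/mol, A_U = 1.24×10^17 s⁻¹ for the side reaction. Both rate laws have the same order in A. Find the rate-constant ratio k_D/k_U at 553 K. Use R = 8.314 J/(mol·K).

k_D/k_U = (A_D/A_U)·exp[−(E_D−E_U)/(RT)] = (A_D/A_U)·exp[(E_U−E_D)/(RT)].
(E_U−E_D)/(RT) = (164−98.9)×10³/(8.314×553) = 65100/4598 = 14.16.
k_D/k_U = (6.70×10^10/1.24×10^17)·exp(14.16) = 5.403×10^-7 × 1.410×10^6 = 0.762.
Since E_D < E_U, lowering the temperature improves selectivity toward D.

0.762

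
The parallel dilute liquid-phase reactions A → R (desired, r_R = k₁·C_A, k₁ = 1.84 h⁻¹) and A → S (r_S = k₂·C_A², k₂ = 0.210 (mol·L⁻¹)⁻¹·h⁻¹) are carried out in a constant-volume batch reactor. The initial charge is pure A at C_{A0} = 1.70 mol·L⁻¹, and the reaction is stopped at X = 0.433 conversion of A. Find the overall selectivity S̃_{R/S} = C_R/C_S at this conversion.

C_A = C_{A0}(1−X) = 0.9639 mol·L⁻¹.
Along a PFR/batch, dC_R/dC_A = −r_R/(r_R+r_S) = −k₁/(k₁+k₂·C_A).
Integrating from C_{A0} to C_A: C_R = (1.84/0.210)·ln[(1.84+0.210·1.70)/(1.84+0.210·0.964)] = 8.762·ln(2.197/2.042) = 0.6393 mol·L⁻¹.
C_S = (C_{A0}−C_A)−C_R = 0.09685 mol·L⁻¹; S̃_{R/S} = 0.6393/0.09685 = 6.60.

6.60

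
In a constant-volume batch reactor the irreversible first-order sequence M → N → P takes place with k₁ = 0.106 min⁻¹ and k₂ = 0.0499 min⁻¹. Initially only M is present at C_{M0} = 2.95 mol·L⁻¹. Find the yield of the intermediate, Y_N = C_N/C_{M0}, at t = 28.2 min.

For first-order series with pure M initially, C_N(t) = k₁C_{M0}/(k₂−k₁)·(e^(−k₁t) − e^(−k₂t)).
e^(−k₁t) = e^(−0.106×28.2) = e^(−2.989) = 0.05033; e^(−k₂t) = e^(−1.407) = 0.2448.
C_N = 0.106×2.95/(0.0499−0.106) × (0.05033−0.2448) = (-5.574)×(-0.1945) = 1.084 mol·L⁻¹.
Y_N = C_N/C_{M0} = 1.084/2.95 = 0.368.

0.368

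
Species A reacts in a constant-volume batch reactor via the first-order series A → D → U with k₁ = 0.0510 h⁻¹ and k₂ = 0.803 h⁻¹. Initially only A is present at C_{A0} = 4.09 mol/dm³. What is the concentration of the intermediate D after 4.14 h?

Solving the coupled first-order balances gives C_D(t) = [k₁/(k₂−k₁)]·C_{A0}·(e^(−k₁t) − e^(−k₂t)).
e^(−k₁t) = e^(−0.0510×4.14) = e^(−0.2111) = 0.8097; e^(−k₂t) = e^(−3.324) = 0.03599.
C_D = 0.0510×4.09/(0.803−0.0510) × (0.8097−0.03599) = 0.2774×0.7737 = 0.2146 mol/dm³.

0.215 mol/dm³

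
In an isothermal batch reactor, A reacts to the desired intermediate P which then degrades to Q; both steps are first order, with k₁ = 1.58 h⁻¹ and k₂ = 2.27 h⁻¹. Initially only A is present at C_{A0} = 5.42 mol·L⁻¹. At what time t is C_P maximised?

0.525 h

The intermediate peaks when r₁ = r₂, i.e. k₁e^(−k₁t) = k₂e^(−k₂t), giving t_opt = ln(k₂/k₁)/(k₂−k₁).
= ln(2.27/1.58)/(2.27−1.58) = ln(1.437)/0.6900 = 0.3624/0.6900 = 0.525 h.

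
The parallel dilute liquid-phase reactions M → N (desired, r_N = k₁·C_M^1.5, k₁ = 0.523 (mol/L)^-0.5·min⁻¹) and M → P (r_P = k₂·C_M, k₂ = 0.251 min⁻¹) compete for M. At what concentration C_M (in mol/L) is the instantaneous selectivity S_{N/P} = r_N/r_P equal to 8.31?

S_{N/P} = (k₁/k₂)·C_M^0.5 ⇒ C_M = (S·k₂/k₁)^(2).
= (8.31×0.251/0.523)^(2) = (3.988)^(2) = 15.9 mol/L.

15.9 mol/L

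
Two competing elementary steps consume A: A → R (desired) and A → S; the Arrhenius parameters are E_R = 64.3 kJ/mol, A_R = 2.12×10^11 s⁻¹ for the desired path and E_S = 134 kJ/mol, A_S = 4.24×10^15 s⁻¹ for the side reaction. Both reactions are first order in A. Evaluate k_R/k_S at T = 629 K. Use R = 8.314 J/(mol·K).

With equal orders, S_{R/S} = k_R/k_S = (A_R/A_S)·exp[(E_S−E_R)/(RT)].
(E_S−E_R)/(RT) = (134−64.3)×10³/(8.314×629) = 69700/5230 = 13.33.
k_R/k_S = (2.12×10^11/4.24×10^15)·exp(13.33) = 5.000×10^-5 × 6.143×10^5 = 30.7.
Since E_R < E_S, lowering the temperature improves selectivity toward R.

30.7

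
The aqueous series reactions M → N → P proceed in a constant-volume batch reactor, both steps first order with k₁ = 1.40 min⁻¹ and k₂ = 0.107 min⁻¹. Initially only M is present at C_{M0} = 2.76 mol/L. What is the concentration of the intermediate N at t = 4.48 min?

1.84 mol/L

The intermediate concentration in a first-order A→B→C sequence is C_N = k₁C_{M0}(e^(−k₁t) − e^(−k₂t))/(k₂−k₁).
e^(−k₁t) = e^(−1.40×4.48) = e^(−6.272) = 0.001888; e^(−k₂t) = e^(−0.4794) = 0.6192.
C_N = 1.40×2.76/(0.107−1.40) × (0.001888−0.6192) = (-2.988)×(-0.6173) = 1.845 mol/L.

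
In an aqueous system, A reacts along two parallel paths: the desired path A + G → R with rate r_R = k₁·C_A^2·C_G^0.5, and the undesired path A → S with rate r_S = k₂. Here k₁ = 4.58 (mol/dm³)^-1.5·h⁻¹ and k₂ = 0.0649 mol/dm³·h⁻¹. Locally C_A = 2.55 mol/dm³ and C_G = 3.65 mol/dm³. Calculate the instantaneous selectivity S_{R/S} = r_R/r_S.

S_{R/S} = r_R/r_S = (k₁·C_A^2·C_G^0.5)/(k₂) = (k₁/k₂)·C_A^2·C_G^0.5.
= (4.58×2.550^2×3.650^0.5) / (0.0649) = 56.90/0.06490 = 877.

877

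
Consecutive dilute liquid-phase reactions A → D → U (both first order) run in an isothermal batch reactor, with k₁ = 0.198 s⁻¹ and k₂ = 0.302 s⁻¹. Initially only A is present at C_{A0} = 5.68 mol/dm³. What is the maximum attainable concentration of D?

1.67 mol/dm³

For a first-order series the maximum intermediate yield is C_{D,max}/C_{A0} = (k₁/k₂)^[k₂/(k₂−k₁)].
= (0.198/0.302)^(0.302/(0.302−0.198)) = (0.6556)^(2.904) = 0.2935.
C_{D,max} = 0.2935×5.68 = 1.67 mol/dm³.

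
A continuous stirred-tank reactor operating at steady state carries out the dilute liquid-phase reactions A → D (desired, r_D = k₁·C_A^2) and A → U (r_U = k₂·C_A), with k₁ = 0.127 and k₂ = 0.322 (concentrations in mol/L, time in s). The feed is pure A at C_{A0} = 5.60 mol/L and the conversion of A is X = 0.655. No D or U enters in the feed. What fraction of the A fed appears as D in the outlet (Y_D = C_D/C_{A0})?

Exit C_A = C_{A0}(1−X) = 5.60×0.345 = 1.932 mol/L.
Rates in a CSTR are evaluated at the outlet concentration: r_D = 0.127×1.932^2 = 0.4740, r_U = 0.322×1.932 = 0.6221.
Fraction of consumed A going to D: r_D/(r_D+r_U) = 0.4325.
C_D = 0.4325·C_{A0}·X = 0.4325×5.60×0.655 = 1.59 mol/L; Y_D = C_D/C_{A0} = 0.283.

0.283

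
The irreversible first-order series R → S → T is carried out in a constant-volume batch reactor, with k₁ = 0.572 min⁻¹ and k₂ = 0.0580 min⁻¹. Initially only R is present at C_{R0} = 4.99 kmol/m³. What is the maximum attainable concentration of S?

3.85 kmol/m³

At the optimum, C_{S,max}/C_{R0} = (k₁/k₂)^[k₂/(k₂−k₁)].
= (0.572/0.0580)^(0.0580/(0.0580−0.572)) = (9.862)^(-0.1128) = 0.7724.
C_{S,max} = 0.7724×4.99 = 3.85 kmol/m³.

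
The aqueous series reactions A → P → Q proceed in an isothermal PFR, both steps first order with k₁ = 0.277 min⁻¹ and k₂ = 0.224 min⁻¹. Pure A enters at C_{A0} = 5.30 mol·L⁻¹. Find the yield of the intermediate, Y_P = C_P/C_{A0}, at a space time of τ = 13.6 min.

0.128

The intermediate concentration in a first-order A→B→C sequence is C_P = k₁C_{A0}(e^(−k₁τ) − e^(−k₂τ))/(k₂−k₁).
e^(−k₁τ) = e^(−0.277×13.6) = e^(−3.767) = 0.02312; e^(−k₂τ) = e^(−3.046) = 0.04753.
C_P = 0.277×5.30/(0.224−0.277) × (0.02312−0.04753) = (-27.70)×(-0.02441) = 0.6762 mol·L⁻¹.
Y_P = C_P/C_{A0} = 0.6762/5.30 = 0.128.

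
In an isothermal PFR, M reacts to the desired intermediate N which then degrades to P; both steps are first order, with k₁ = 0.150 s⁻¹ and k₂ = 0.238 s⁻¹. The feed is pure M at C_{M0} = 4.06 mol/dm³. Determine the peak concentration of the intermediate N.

At the optimum, C_{N,max}/C_{M0} = (k₁/k₂)^[k₂/(k₂−k₁)].
= (0.150/0.238)^(0.238/(0.238−0.150)) = (0.6303)^(2.705) = 0.2869.
C_{N,max} = 0.2869×4.06 = 1.16 mol/dm³.

1.16 mol/dm³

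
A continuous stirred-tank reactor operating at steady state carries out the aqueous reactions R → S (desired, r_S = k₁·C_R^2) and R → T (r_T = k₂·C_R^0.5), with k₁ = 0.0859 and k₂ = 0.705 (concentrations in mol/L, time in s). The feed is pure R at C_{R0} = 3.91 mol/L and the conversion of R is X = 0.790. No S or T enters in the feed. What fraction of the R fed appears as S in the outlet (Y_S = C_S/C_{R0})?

0.0657

Exit C_R = C_{R0}(1−X) = 3.91×0.210 = 0.8211 mol/L.
In a CSTR the entire volume is at exit conditions, so r_S = 0.0859×0.8211^2 = 0.05791 and r_T = 0.705×0.8211^0.5 = 0.6388.
Fraction of consumed R going to S: r_S/(r_S+r_T) = 0.08312.
C_S = 0.08312·C_{R0}·X = 0.08312×3.91×0.790 = 0.257 mol/L; Y_S = C_S/C_{R0} = 0.0657.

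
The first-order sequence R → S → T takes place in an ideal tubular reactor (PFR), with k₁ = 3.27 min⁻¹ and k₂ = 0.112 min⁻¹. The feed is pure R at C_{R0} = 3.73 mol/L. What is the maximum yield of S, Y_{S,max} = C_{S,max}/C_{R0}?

0.887

Evaluating C_S at τ_opt = ln(k₂/k₁)/(k₂−k₁) gives C_{S,max}/C_{R0} = (k₁/k₂)^[k₂/(k₂−k₁)].
= (3.27/0.112)^(0.112/(0.112−3.27)) = (29.20)^(-0.03547) = 0.8872.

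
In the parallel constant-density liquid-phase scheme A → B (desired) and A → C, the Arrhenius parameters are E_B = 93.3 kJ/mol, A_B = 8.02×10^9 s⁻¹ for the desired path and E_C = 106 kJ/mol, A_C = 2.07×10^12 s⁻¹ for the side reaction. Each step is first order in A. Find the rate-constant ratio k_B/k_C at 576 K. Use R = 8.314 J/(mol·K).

With equal orders, S_{B/C} = k_B/k_C = (A_B/A_C)·exp[(E_C−E_B)/(RT)].
(E_C−E_B)/(RT) = (106−93.3)×10³/(8.314×576) = 12700/4789 = 2.652.
k_B/k_C = (8.02×10^9/2.07×10^12)·exp(2.652) = 0.003874 × 14.18 = 0.0549.
Since E_B < E_C, lowering the temperature improves selectivity toward B.

0.0549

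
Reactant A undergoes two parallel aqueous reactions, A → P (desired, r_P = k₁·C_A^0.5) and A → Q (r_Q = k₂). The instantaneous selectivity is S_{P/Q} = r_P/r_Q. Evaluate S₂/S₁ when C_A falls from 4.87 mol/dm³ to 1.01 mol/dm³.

0.455

S_{P/Q} = (k₁/k₂)·C_A^0.5, so S₂/S₁ = (C_{A,2}/C_{A,1})^0.5.
= (1.01/4.87)^0.5 = (0.2074)^0.5 = 0.455.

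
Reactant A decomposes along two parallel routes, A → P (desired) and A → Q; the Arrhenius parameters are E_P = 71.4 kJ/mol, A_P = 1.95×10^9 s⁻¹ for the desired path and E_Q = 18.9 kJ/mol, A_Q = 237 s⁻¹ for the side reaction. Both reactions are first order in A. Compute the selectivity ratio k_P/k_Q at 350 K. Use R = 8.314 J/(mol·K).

0.120

With equal orders, S_{P/Q} = k_P/k_Q = (A_P/A_Q)·exp[(E_Q−E_P)/(RT)].
(E_Q−E_P)/(RT) = (18.9−71.4)×10³/(8.314×350) = -52500/2910 = -18.04.
k_P/k_Q = (1.95×10^9/237)·exp(-18.04) = 8.228×10^6 × 1.461×10^-8 = 0.120.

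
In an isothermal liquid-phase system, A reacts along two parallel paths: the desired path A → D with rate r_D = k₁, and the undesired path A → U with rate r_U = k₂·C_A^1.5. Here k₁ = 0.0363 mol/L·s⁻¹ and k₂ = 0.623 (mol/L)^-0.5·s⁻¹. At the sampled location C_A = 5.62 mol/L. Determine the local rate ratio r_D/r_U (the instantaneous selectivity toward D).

S_{D/U} = r_D/r_U = (k₁)/(k₂·C_A^1.5) = (k₁/k₂)·C_A^-1.5.
= (0.0363) / (0.623×5.620^1.5) = 0.03630/8.300 = 0.00437.

0.00437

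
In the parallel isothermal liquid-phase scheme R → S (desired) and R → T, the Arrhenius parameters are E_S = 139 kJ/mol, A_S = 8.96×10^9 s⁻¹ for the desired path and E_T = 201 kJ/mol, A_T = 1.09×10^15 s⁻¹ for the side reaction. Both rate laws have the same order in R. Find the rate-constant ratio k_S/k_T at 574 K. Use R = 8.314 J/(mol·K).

3.61

With equal orders, S_{S/T} = k_S/k_T = (A_S/A_T)·exp[(E_T−E_S)/(RT)].
(E_T−E_S)/(RT) = (201−139)×10³/(8.314×574) = 62000/4772 = 12.99.
k_S/k_T = (8.96×10^9/1.09×10^15)·exp(12.99) = 8.220×10^-6 × 4.388×10^5 = 3.61.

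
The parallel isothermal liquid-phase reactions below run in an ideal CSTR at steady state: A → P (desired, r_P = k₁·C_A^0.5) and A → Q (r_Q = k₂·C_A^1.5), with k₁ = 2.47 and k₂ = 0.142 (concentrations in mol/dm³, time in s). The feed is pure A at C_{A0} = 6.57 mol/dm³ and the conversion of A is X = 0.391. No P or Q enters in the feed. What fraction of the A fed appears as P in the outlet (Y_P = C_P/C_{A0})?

Exit C_A = C_{A0}(1−X) = 6.57×0.609 = 4.001 mol/dm³.
A CSTR operates uniformly at the exit composition, giving r_P = 4.941 and r_Q = 1.136 (each k·C_A^n at C_A = 4.001).
Fraction of consumed A going to P: r_P/(r_P+r_Q) = 0.8130.
C_P = 0.8130·C_{A0}·X = 0.8130×6.57×0.391 = 2.09 mol/dm³; Y_P = C_P/C_{A0} = 0.318.

0.318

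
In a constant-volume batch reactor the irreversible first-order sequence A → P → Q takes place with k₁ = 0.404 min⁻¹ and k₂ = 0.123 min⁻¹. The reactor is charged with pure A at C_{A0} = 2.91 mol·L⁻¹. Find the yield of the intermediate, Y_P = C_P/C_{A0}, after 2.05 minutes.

Solving the coupled first-order balances gives C_P(t) = [k₁/(k₂−k₁)]·C_{A0}·(e^(−k₁t) − e^(−k₂t)).
e^(−k₁t) = e^(−0.404×2.05) = e^(−0.8282) = 0.4368; e^(−k₂t) = e^(−0.2521) = 0.7771.
C_P = 0.404×2.91/(0.123−0.404) × (0.4368−0.7771) = (-4.184)×(-0.3403) = 1.424 mol·L⁻¹.
Y_P = C_P/C_{A0} = 1.424/2.91 = 0.489.

0.489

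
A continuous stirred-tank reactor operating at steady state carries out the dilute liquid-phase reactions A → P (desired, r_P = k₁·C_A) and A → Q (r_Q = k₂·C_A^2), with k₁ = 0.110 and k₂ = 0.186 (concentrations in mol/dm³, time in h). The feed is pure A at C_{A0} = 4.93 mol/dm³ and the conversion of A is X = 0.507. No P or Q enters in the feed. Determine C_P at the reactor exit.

0.489 mol/dm³

Exit C_A = C_{A0}(1−X) = 4.93×0.493 = 2.430 mol/dm³.
A CSTR operates uniformly at the exit composition, giving r_P = 0.2674 and r_Q = 1.099 (each k·C_A^n at C_A = 2.430).
Fraction of consumed A going to P: r_P/(r_P+r_Q) = 0.1957.
C_P = 0.1957·C_{A0}·X = 0.1957×4.93×0.507 = 0.489 mol/dm³.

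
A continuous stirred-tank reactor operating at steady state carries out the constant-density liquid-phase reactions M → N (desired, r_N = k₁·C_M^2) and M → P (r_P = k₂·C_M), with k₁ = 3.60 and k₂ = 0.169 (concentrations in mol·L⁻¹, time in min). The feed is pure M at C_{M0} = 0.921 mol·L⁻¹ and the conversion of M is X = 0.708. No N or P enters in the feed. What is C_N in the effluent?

0.555 mol·L⁻¹

Exit C_M = C_{M0}(1−X) = 0.921×0.292 = 0.2689 mol·L⁻¹.
Rates in a CSTR are evaluated at the outlet concentration: r_N = 3.60×0.2689^2 = 0.2604, r_P = 0.169×0.2689 = 0.04545.
Fraction of consumed M going to N: r_N/(r_N+r_P) = 0.8514.
C_N = 0.8514·C_{M0}·X = 0.8514×0.921×0.708 = 0.555 mol·L⁻¹.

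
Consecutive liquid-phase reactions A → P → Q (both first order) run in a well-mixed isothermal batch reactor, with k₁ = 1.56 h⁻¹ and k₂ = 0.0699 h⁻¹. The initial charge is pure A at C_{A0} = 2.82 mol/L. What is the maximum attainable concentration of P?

Evaluating C_P at t_opt = ln(k₂/k₁)/(k₂−k₁) gives C_{P,max}/C_{A0} = (k₁/k₂)^[k₂/(k₂−k₁)].
= (1.56/0.0699)^(0.0699/(0.0699−1.56)) = (22.32)^(-0.04691) = 0.8644.
C_{P,max} = 0.8644×2.82 = 2.44 mol/L.

2.44 mol/L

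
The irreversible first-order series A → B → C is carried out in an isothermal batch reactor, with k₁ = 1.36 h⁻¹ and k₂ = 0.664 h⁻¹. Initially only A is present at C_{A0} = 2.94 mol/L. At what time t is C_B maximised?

For first-order series the maximum of C_B occurs at t_opt = ln(k₂/k₁)/(k₂−k₁).
= ln(0.664/1.36)/(0.664−1.36) = ln(0.4882)/-0.6960 = -0.7170/-0.6960 = 1.03 h.

1.03 h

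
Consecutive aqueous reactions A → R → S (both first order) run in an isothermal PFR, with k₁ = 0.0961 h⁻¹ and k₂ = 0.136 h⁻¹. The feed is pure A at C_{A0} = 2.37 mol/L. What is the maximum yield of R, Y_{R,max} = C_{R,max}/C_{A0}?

Evaluating C_R at τ_opt = ln(k₂/k₁)/(k₂−k₁) gives C_{R,max}/C_{A0} = (k₁/k₂)^[k₂/(k₂−k₁)].
= (0.0961/0.136)^(0.136/(0.136−0.0961)) = (0.7066)^(3.409) = 0.3062.

0.306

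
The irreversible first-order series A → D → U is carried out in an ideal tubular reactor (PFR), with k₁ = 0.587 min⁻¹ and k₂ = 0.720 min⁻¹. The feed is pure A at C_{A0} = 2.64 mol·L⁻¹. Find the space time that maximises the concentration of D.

For first-order series the maximum of C_D occurs at τ_opt = ln(k₂/k₁)/(k₂−k₁).
= ln(0.720/0.587)/(0.720−0.587) = ln(1.227)/0.1330 = 0.2042/0.1330 = 1.54 min.

1.54 min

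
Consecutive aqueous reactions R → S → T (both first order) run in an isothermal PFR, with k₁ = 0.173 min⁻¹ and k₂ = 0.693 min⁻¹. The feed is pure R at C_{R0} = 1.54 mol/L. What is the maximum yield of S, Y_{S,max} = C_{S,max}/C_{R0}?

0.157

At the optimum, C_{S,max}/C_{R0} = (k₁/k₂)^[k₂/(k₂−k₁)].
= (0.173/0.693)^(0.693/(0.693−0.173)) = (0.2496)^(1.333) = 0.1573.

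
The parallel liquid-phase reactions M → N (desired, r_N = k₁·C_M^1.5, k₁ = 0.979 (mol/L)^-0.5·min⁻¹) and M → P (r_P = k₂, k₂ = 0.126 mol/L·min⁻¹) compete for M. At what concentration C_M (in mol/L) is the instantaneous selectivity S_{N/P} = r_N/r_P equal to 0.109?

S_{N/P} = (k₁/k₂)·C_M^1.5 ⇒ C_M = (S·k₂/k₁)^(1/1.5).
= (0.109×0.126/0.979)^(0.6667) = (0.01403)^(0.6667) = 0.0582 mol/L.

0.0582 mol/L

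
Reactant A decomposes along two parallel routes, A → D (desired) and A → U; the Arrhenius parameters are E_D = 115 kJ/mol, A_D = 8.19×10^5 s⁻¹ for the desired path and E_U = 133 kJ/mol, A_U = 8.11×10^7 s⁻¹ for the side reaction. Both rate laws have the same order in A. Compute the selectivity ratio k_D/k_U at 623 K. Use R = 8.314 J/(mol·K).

k_D/k_U = (A_D/A_U)·exp[−(E_D−E_U)/(RT)] = (A_D/A_U)·exp[(E_U−E_D)/(RT)].
(E_U−E_D)/(RT) = (133−115)×10³/(8.314×623) = 18000/5180 = 3.475.
k_D/k_U = (8.19×10^5/8.11×10^7)·exp(3.475) = 0.01010 × 32.30 = 0.326.

0.326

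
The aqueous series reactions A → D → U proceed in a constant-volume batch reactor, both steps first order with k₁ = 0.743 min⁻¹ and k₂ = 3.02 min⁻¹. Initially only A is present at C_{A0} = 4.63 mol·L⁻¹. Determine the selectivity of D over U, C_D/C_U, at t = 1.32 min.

For first-order series with pure A initially, C_D(t) = k₁C_{A0}/(k₂−k₁)·(e^(−k₁t) − e^(−k₂t)).
e^(−k₁t) = e^(−0.743×1.32) = e^(−0.9808) = 0.3750; e^(−k₂t) = e^(−3.986) = 0.01857.
C_D = 0.743×4.63/(3.02−0.743) × (0.3750−0.01857) = 1.511×0.3565 = 0.5385 mol·L⁻¹.
C_A = C_{A0}e^(−k₁t) = 1.736 mol·L⁻¹, so C_U = C_{A0}−C_A−C_D = 2.355 mol·L⁻¹; C_D/C_U = 0.229.

0.229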